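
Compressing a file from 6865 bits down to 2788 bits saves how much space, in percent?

Space savings = (1 - Compressed/Original) × 100%
= (1 - 2788/6865) × 100%
= 59.39%


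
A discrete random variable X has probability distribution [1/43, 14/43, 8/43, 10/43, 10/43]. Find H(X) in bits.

H(X) = -Σ p(x) log₂ p(x)
  -1/43 × log₂(1/43) = 0.1262
  -14/43 × log₂(14/43) = 0.5271
  -8/43 × log₂(8/43) = 0.4514
  -10/43 × log₂(10/43) = 0.4894
  -10/43 × log₂(10/43) = 0.4894
H(X) = 2.0834 bits


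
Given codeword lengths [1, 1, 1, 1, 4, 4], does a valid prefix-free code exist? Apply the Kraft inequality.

Kraft inequality: Σ 2^(-l_i) ≤ 1 for prefix-free code
Calculating: 2^(-1) + 2^(-1) + 2^(-1) + 2^(-1) + 2^(-4) + 2^(-4)
= 0.5 + 0.5 + 0.5 + 0.5 + 0.0625 + 0.0625
= 2.1250
Since 2.1250 > 1, prefix-free code does not exist


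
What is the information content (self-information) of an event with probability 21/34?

Information content I(x) = -log₂(p(x))
I = -log₂(21/34) = -log₂(0.6176)
I = 0.6951 bits


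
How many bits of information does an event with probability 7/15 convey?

Information content I(x) = -log₂(p(x))
I = -log₂(7/15) = -log₂(0.4667)
I = 1.0995 bits


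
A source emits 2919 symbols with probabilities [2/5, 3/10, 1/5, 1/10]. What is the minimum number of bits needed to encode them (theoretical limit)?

Entropy H = 1.8464 bits/symbol
Minimum bits = H × n = 1.8464 × 2919
= 5389.76 bits


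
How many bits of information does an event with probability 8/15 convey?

Information content I(x) = -log₂(p(x))
I = -log₂(8/15) = -log₂(0.5333)
I = 0.9069 bits


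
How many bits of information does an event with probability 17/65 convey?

Information content I(x) = -log₂(p(x))
I = -log₂(17/65) = -log₂(0.2615)
I = 1.9349 bits


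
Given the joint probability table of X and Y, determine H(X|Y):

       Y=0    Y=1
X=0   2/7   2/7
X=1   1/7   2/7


H(X|Y) = Σ_y p(y) H(X|Y=y)
  p(Y=0) = 3/7, H(X|Y=0) = 0.9183
  p(Y=1) = 4/7, H(X|Y=1) = 1.0000
H(X|Y) = 0.4286×0.9183 + 0.5714×1.0000 = 0.9650 bits


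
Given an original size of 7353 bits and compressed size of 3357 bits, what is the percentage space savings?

Space savings = (1 - Compressed/Original) × 100%
= (1 - 3357/7353) × 100%
= 54.35%


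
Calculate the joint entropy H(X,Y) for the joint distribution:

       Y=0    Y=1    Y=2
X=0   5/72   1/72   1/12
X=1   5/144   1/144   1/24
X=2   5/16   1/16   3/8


H(X,Y) = -Σ p(x,y) log₂ p(x,y)
  p(0,0)=5/72: -0.0694 × log₂(0.0694) = 0.2672
  p(0,1)=1/72: -0.0139 × log₂(0.0139) = 0.0857
  p(0,2)=1/12: -0.0833 × log₂(0.0833) = 0.2987
  p(1,0)=5/144: -0.0347 × log₂(0.0347) = 0.1683
  p(1,1)=1/144: -0.0069 × log₂(0.0069) = 0.0498
  p(1,2)=1/24: -0.0417 × log₂(0.0417) = 0.1910
  p(2,0)=5/16: -0.3125 × log₂(0.3125) = 0.5244
  p(2,1)=1/16: -0.0625 × log₂(0.0625) = 0.2500
  p(2,2)=3/8: -0.3750 × log₂(0.3750) = 0.5306
H(X,Y) = 2.3659 bits


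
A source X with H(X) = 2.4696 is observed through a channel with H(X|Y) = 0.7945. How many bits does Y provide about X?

I(X;Y) = H(X) - H(X|Y)
I(X;Y) = 2.4696 - 0.7945 = 1.6751 bits


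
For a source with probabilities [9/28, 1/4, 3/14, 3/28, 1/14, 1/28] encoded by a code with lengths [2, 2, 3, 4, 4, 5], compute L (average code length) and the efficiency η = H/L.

Average length L = Σ p_i × l_i = 2.6786 bits
Entropy H = 2.2914 bits
Efficiency η = H/L × 100% = 85.55%


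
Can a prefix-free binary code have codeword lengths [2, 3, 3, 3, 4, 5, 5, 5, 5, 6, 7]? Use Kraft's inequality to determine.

Kraft inequality: Σ 2^(-l_i) ≤ 1 for prefix-free code
Calculating: 2^(-2) + 2^(-3) + 2^(-3) + 2^(-3) + 2^(-4) + 2^(-5) + 2^(-5) + 2^(-5) + 2^(-5) + 2^(-6) + 2^(-7)
= 0.25 + 0.125 + 0.125 + 0.125 + 0.0625 + 0.03125 + 0.03125 + 0.03125 + 0.03125 + 0.015625 + 0.0078125
= 0.8359
Since 0.8359 ≤ 1, prefix-free code exists


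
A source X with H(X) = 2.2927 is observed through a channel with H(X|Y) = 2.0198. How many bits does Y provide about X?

I(X;Y) = H(X) - H(X|Y)
I(X;Y) = 2.2927 - 2.0198 = 0.2729 bits


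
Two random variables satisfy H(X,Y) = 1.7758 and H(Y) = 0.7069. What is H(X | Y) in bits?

Chain rule: H(X,Y) = H(X|Y) + H(Y)
H(X|Y) = H(X,Y) - H(Y) = 1.7758 - 0.7069 = 1.0689 bits


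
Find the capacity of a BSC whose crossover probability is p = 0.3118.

For BSC with error probability p:
C = 1 - H(p) where H(p) is binary entropy
H(0.3118) = -0.3118 × log₂(0.3118) - 0.6882 × log₂(0.6882)
H(p) = 0.8952
C = 1 - 0.8952 = 0.1048 bits/use


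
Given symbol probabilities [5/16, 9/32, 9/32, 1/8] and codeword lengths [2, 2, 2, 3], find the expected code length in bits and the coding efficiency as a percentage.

Average length L = Σ p_i × l_i = 2.1250 bits
Entropy H = 1.9288 bits
Efficiency η = H/L × 100% = 90.77%


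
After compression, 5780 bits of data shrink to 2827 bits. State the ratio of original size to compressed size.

Compression ratio = Original / Compressed
= 5780 / 2827 = 2.04:1


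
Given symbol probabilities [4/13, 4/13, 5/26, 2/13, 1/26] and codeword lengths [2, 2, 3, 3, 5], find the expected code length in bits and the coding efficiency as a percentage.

Average length L = Σ p_i × l_i = 2.4615 bits
Entropy H = 2.1001 bits
Efficiency η = H/L × 100% = 85.32%


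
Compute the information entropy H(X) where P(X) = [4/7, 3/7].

H(X) = -Σ p(x) log₂ p(x)
  -4/7 × log₂(4/7) = 0.4613
  -3/7 × log₂(3/7) = 0.5239
H(X) = 0.9852 bits


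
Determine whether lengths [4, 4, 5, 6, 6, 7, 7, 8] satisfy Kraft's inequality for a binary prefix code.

Kraft inequality: Σ 2^(-l_i) ≤ 1 for prefix-free code
Calculating: 2^(-4) + 2^(-4) + 2^(-5) + 2^(-6) + 2^(-6) + 2^(-7) + 2^(-7) + 2^(-8)
= 0.0625 + 0.0625 + 0.03125 + 0.015625 + 0.015625 + 0.0078125 + 0.0078125 + 0.00390625
= 0.2070
Since 0.2070 ≤ 1, prefix-free code exists


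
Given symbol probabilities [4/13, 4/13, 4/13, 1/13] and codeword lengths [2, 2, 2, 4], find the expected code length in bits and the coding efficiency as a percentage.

Average length L = Σ p_i × l_i = 2.1538 bits
Entropy H = 1.8543 bits
Efficiency η = H/L × 100% = 86.09%


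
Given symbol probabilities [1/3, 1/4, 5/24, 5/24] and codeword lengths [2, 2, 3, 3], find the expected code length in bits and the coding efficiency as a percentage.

Average length L = Σ p_i × l_i = 2.4167 bits
Entropy H = 1.9713 bits
Efficiency η = H/L × 100% = 81.57%


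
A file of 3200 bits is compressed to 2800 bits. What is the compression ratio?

Compression ratio = Original / Compressed
= 3200 / 2800 = 1.14:1


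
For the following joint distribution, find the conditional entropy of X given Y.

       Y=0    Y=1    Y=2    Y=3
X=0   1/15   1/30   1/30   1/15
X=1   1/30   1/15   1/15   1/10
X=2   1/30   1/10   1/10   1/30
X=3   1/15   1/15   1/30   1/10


H(X|Y) = Σ_y p(y) H(X|Y=y)
  p(Y=0) = 1/5, H(X|Y=0) = 1.9183
  p(Y=1) = 4/15, H(X|Y=1) = 1.9056
  p(Y=2) = 7/30, H(X|Y=2) = 1.8424
  p(Y=3) = 3/10, H(X|Y=3) = 1.8911
H(X|Y) = 0.2000×1.9183 + 0.2667×1.9056 + 0.2333×1.8424 + 0.3000×1.8911 = 1.8890 bits


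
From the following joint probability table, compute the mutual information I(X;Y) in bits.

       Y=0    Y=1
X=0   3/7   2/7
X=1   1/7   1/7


H(X) = 0.8631, H(Y) = 0.9852, H(X,Y) = 1.8424
I(X;Y) = H(X) + H(Y) - H(X,Y) = 0.0060 bits


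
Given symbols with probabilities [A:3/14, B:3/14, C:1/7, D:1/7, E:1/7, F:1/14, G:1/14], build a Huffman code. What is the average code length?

Huffman tree construction:
Combine smallest probabilities repeatedly
Resulting codes:
  A: 00 (length 2)
  B: 01 (length 2)
  C: 100 (length 3)
  D: 101 (length 3)
  E: 110 (length 3)
  F: 1110 (length 4)
  G: 1111 (length 4)
Average length = Σ p(s) × length(s) = 2.7143 bits


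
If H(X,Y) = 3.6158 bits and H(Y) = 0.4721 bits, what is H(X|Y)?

Chain rule: H(X,Y) = H(X|Y) + H(Y)
H(X|Y) = H(X,Y) - H(Y) = 3.6158 - 0.4721 = 3.1437 bits


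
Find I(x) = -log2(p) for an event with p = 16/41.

Information content I(x) = -log₂(p(x))
I = -log₂(16/41) = -log₂(0.3902)
I = 1.3576 bits


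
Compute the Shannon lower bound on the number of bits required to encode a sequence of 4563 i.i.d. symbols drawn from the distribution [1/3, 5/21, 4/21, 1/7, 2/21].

Entropy H = 2.2011 bits/symbol
Minimum bits = H × n = 2.2011 × 4563
= 10043.52 bits


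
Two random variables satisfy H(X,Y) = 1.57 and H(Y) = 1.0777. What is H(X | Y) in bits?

Chain rule: H(X,Y) = H(X|Y) + H(Y)
H(X|Y) = H(X,Y) - H(Y) = 1.57 - 1.0777 = 0.4923 bits


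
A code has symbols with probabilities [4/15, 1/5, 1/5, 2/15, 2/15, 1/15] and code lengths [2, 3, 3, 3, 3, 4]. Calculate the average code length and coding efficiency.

Average length L = Σ p_i × l_i = 2.8000 bits
Entropy H = 2.4729 bits
Efficiency η = H/L × 100% = 88.32%


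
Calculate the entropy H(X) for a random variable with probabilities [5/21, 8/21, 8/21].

H(X) = -Σ p(x) log₂ p(x)
  -5/21 × log₂(5/21) = 0.4929
  -8/21 × log₂(8/21) = 0.5304
  -8/21 × log₂(8/21) = 0.5304
H(X) = 1.5538 bits


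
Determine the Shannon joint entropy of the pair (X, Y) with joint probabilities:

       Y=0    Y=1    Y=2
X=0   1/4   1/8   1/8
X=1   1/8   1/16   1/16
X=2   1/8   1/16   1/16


H(X,Y) = -Σ p(x,y) log₂ p(x,y)
  p(0,0)=1/4: -0.2500 × log₂(0.2500) = 0.5000
  p(0,1)=1/8: -0.1250 × log₂(0.1250) = 0.3750
  p(0,2)=1/8: -0.1250 × log₂(0.1250) = 0.3750
  p(1,0)=1/8: -0.1250 × log₂(0.1250) = 0.3750
  p(1,1)=1/16: -0.0625 × log₂(0.0625) = 0.2500
  p(1,2)=1/16: -0.0625 × log₂(0.0625) = 0.2500
  p(2,0)=1/8: -0.1250 × log₂(0.1250) = 0.3750
  p(2,1)=1/16: -0.0625 × log₂(0.0625) = 0.2500
  p(2,2)=1/16: -0.0625 × log₂(0.0625) = 0.2500
H(X,Y) = 3.0000 bits


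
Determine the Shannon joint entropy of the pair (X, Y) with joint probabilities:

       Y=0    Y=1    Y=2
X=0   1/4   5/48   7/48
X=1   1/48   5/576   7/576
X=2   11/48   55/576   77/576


H(X,Y) = -Σ p(x,y) log₂ p(x,y)
  p(0,0)=1/4: -0.2500 × log₂(0.2500) = 0.5000
  p(0,1)=5/48: -0.1042 × log₂(0.1042) = 0.3399
  p(0,2)=7/48: -0.1458 × log₂(0.1458) = 0.4051
  p(1,0)=1/48: -0.0208 × log₂(0.0208) = 0.1164
  p(1,1)=5/576: -0.0087 × log₂(0.0087) = 0.0594
  p(1,2)=7/576: -0.0122 × log₂(0.0122) = 0.0773
  p(2,0)=11/48: -0.2292 × log₂(0.2292) = 0.4871
  p(2,1)=55/576: -0.0955 × log₂(0.0955) = 0.3236
  p(2,2)=77/576: -0.1337 × log₂(0.1337) = 0.3881
H(X,Y) = 2.6968 bits


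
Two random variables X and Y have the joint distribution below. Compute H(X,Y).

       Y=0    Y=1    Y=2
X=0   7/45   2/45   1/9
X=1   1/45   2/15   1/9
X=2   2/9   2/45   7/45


H(X,Y) = -Σ p(x,y) log₂ p(x,y)
  p(0,0)=7/45: -0.1556 × log₂(0.1556) = 0.4176
  p(0,1)=2/45: -0.0444 × log₂(0.0444) = 0.1996
  p(0,2)=1/9: -0.1111 × log₂(0.1111) = 0.3522
  p(1,0)=1/45: -0.0222 × log₂(0.0222) = 0.1220
  p(1,1)=2/15: -0.1333 × log₂(0.1333) = 0.3876
  p(1,2)=1/9: -0.1111 × log₂(0.1111) = 0.3522
  p(2,0)=2/9: -0.2222 × log₂(0.2222) = 0.4822
  p(2,1)=2/45: -0.0444 × log₂(0.0444) = 0.1996
  p(2,2)=7/45: -0.1556 × log₂(0.1556) = 0.4176
H(X,Y) = 2.9307 bits


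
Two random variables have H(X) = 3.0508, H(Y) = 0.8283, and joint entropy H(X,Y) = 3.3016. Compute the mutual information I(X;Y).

I(X;Y) = H(X) + H(Y) - H(X,Y)
I(X;Y) = 3.0508 + 0.8283 - 3.3016 = 0.5775 bits


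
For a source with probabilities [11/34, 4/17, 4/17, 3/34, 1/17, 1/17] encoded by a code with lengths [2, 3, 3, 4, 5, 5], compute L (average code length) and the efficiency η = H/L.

Average length L = Σ p_i × l_i = 3.0000 bits
Entropy H = 2.2990 bits
Efficiency η = H/L × 100% = 76.63%


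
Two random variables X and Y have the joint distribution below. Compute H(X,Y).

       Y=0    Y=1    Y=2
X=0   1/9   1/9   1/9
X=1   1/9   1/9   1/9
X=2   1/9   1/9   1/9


H(X,Y) = -Σ p(x,y) log₂ p(x,y)
  p(0,0)=1/9: -0.1111 × log₂(0.1111) = 0.3522
  p(0,1)=1/9: -0.1111 × log₂(0.1111) = 0.3522
  p(0,2)=1/9: -0.1111 × log₂(0.1111) = 0.3522
  p(1,0)=1/9: -0.1111 × log₂(0.1111) = 0.3522
  p(1,1)=1/9: -0.1111 × log₂(0.1111) = 0.3522
  p(1,2)=1/9: -0.1111 × log₂(0.1111) = 0.3522
  p(2,0)=1/9: -0.1111 × log₂(0.1111) = 0.3522
  p(2,1)=1/9: -0.1111 × log₂(0.1111) = 0.3522
  p(2,2)=1/9: -0.1111 × log₂(0.1111) = 0.3522
H(X,Y) = 3.1699 bits


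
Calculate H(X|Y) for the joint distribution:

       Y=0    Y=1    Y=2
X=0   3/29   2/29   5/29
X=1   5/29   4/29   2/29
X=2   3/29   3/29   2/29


H(X|Y) = Σ_y p(y) H(X|Y=y)
  p(Y=0) = 11/29, H(X|Y=0) = 1.5395
  p(Y=1) = 9/29, H(X|Y=1) = 1.5305
  p(Y=2) = 9/29, H(X|Y=2) = 1.4355
H(X|Y) = 0.3793×1.5395 + 0.3103×1.5305 + 0.3103×1.4355 = 1.5044 bits


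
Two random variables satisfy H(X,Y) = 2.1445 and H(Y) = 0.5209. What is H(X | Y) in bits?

Chain rule: H(X,Y) = H(X|Y) + H(Y)
H(X|Y) = H(X,Y) - H(Y) = 2.1445 - 0.5209 = 1.6236 bits


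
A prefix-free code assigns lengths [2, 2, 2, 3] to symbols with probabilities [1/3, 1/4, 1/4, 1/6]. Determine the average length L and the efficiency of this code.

Average length L = Σ p_i × l_i = 2.1667 bits
Entropy H = 1.9591 bits
Efficiency η = H/L × 100% = 90.42%


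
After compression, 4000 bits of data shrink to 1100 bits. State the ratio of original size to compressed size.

Compression ratio = Original / Compressed
= 4000 / 1100 = 3.64:1


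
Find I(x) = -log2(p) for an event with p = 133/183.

Information content I(x) = -log₂(p(x))
I = -log₂(133/183) = -log₂(0.7268)
I = 0.4604 bits


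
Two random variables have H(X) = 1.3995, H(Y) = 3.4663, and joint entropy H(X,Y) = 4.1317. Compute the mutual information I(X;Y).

I(X;Y) = H(X) + H(Y) - H(X,Y)
I(X;Y) = 1.3995 + 3.4663 - 4.1317 = 0.7341 bits


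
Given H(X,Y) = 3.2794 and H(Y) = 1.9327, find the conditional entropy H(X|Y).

Chain rule: H(X,Y) = H(X|Y) + H(Y)
H(X|Y) = H(X,Y) - H(Y) = 3.2794 - 1.9327 = 1.3467 bits


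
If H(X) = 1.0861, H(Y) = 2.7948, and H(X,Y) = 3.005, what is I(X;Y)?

I(X;Y) = H(X) + H(Y) - H(X,Y)
I(X;Y) = 1.0861 + 2.7948 - 3.005 = 0.8759 bits


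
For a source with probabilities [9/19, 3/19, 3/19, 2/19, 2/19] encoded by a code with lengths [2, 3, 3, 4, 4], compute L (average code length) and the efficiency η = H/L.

Average length L = Σ p_i × l_i = 2.7368 bits
Entropy H = 2.0353 bits
Efficiency η = H/L × 100% = 74.37%


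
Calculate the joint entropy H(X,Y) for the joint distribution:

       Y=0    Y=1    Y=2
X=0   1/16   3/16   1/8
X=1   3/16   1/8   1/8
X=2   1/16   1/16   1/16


H(X,Y) = -Σ p(x,y) log₂ p(x,y)
  p(0,0)=1/16: -0.0625 × log₂(0.0625) = 0.2500
  p(0,1)=3/16: -0.1875 × log₂(0.1875) = 0.4528
  p(0,2)=1/8: -0.1250 × log₂(0.1250) = 0.3750
  p(1,0)=3/16: -0.1875 × log₂(0.1875) = 0.4528
  p(1,1)=1/8: -0.1250 × log₂(0.1250) = 0.3750
  p(1,2)=1/8: -0.1250 × log₂(0.1250) = 0.3750
  p(2,0)=1/16: -0.0625 × log₂(0.0625) = 0.2500
  p(2,1)=1/16: -0.0625 × log₂(0.0625) = 0.2500
  p(2,2)=1/16: -0.0625 × log₂(0.0625) = 0.2500
H(X,Y) = 3.0306 bits


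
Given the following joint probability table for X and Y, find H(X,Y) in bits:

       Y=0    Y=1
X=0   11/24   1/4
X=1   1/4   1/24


H(X,Y) = -Σ p(x,y) log₂ p(x,y)
  p(0,0)=11/24: -0.4583 × log₂(0.4583) = 0.5159
  p(0,1)=1/4: -0.2500 × log₂(0.2500) = 0.5000
  p(1,0)=1/4: -0.2500 × log₂(0.2500) = 0.5000
  p(1,1)=1/24: -0.0417 × log₂(0.0417) = 0.1910
H(X,Y) = 1.7069 bits


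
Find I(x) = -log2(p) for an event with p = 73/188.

Information content I(x) = -log₂(p(x))
I = -log₂(73/188) = -log₂(0.3883)
I = 1.3648 bits


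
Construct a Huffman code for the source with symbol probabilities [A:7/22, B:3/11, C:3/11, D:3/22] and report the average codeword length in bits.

Huffman tree construction:
Combine smallest probabilities repeatedly
Resulting codes:
  A: 11 (length 2)
  B: 01 (length 2)
  C: 10 (length 2)
  D: 00 (length 2)
Average length = Σ p(s) × length(s) = 2.0000 bits


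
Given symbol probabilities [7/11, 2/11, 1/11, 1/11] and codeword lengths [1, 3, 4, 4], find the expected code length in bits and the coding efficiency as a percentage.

Average length L = Σ p_i × l_i = 1.9091 bits
Entropy H = 1.4911 bits
Efficiency η = H/L × 100% = 78.11%


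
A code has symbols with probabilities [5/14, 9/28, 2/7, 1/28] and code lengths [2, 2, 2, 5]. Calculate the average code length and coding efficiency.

Average length L = Σ p_i × l_i = 2.1071 bits
Entropy H = 1.7449 bits
Efficiency η = H/L × 100% = 82.81%


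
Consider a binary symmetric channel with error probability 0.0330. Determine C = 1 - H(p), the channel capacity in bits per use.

For BSC with error probability p:
C = 1 - H(p) where H(p) is binary entropy
H(0.0330) = -0.0330 × log₂(0.0330) - 0.9670 × log₂(0.9670)
H(p) = 0.2092
C = 1 - 0.2092 = 0.7908 bits/use


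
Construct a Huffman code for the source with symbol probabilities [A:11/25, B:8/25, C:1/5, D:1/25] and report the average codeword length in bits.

Huffman tree construction:
Combine smallest probabilities repeatedly
Resulting codes:
  A: 0 (length 1)
  B: 11 (length 2)
  C: 101 (length 3)
  D: 100 (length 3)
Average length = Σ p(s) × length(s) = 1.8000 bits


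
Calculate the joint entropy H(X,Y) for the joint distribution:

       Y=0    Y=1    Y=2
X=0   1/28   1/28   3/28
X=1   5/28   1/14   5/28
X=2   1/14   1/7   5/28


H(X,Y) = -Σ p(x,y) log₂ p(x,y)
  p(0,0)=1/28: -0.0357 × log₂(0.0357) = 0.1717
  p(0,1)=1/28: -0.0357 × log₂(0.0357) = 0.1717
  p(0,2)=3/28: -0.1071 × log₂(0.1071) = 0.3453
  p(1,0)=5/28: -0.1786 × log₂(0.1786) = 0.4438
  p(1,1)=1/14: -0.0714 × log₂(0.0714) = 0.2720
  p(1,2)=5/28: -0.1786 × log₂(0.1786) = 0.4438
  p(2,0)=1/14: -0.0714 × log₂(0.0714) = 0.2720
  p(2,1)=1/7: -0.1429 × log₂(0.1429) = 0.4011
  p(2,2)=5/28: -0.1786 × log₂(0.1786) = 0.4438
H(X,Y) = 2.9651 bits


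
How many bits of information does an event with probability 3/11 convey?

Information content I(x) = -log₂(p(x))
I = -log₂(3/11) = -log₂(0.2727)
I = 1.8745 bits


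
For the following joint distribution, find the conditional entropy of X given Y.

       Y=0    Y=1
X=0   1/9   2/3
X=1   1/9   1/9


H(X|Y) = Σ_y p(y) H(X|Y=y)
  p(Y=0) = 2/9, H(X|Y=0) = 1.0000
  p(Y=1) = 7/9, H(X|Y=1) = 0.5917
H(X|Y) = 0.2222×1.0000 + 0.7778×0.5917 = 0.6824 bits


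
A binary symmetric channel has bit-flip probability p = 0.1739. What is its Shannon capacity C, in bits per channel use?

For BSC with error probability p:
C = 1 - H(p) where H(p) is binary entropy
H(0.1739) = -0.1739 × log₂(0.1739) - 0.8261 × log₂(0.8261)
H(p) = 0.6665
C = 1 - 0.6665 = 0.3335 bits/use


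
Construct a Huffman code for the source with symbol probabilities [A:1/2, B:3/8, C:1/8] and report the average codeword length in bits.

Huffman tree construction:
Combine smallest probabilities repeatedly
Resulting codes:
  A: 0 (length 1)
  B: 11 (length 2)
  C: 10 (length 2)
Average length = Σ p(s) × length(s) = 1.5000 bits


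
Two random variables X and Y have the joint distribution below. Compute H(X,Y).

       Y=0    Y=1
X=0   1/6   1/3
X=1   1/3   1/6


H(X,Y) = -Σ p(x,y) log₂ p(x,y)
  p(0,0)=1/6: -0.1667 × log₂(0.1667) = 0.4308
  p(0,1)=1/3: -0.3333 × log₂(0.3333) = 0.5283
  p(1,0)=1/3: -0.3333 × log₂(0.3333) = 0.5283
  p(1,1)=1/6: -0.1667 × log₂(0.1667) = 0.4308
H(X,Y) = 1.9183 bits


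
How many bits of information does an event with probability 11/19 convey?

Information content I(x) = -log₂(p(x))
I = -log₂(11/19) = -log₂(0.5789)
I = 0.7885 bits


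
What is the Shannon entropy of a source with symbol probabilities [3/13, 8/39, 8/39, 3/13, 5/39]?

H(X) = -Σ p(x) log₂ p(x)
  -3/13 × log₂(3/13) = 0.4882
  -8/39 × log₂(8/39) = 0.4688
  -8/39 × log₂(8/39) = 0.4688
  -3/13 × log₂(3/13) = 0.4882
  -5/39 × log₂(5/39) = 0.3799
H(X) = 2.2939 bits


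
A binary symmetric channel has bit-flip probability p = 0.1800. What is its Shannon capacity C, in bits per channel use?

For BSC with error probability p:
C = 1 - H(p) where H(p) is binary entropy
H(0.1800) = -0.1800 × log₂(0.1800) - 0.8200 × log₂(0.8200)
H(p) = 0.6801
C = 1 - 0.6801 = 0.3199 bits/use


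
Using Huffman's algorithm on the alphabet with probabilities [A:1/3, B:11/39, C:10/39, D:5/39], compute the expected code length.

Huffman tree construction:
Combine smallest probabilities repeatedly
Resulting codes:
  A: 11 (length 2)
  B: 10 (length 2)
  C: 01 (length 2)
  D: 00 (length 2)
Average length = Σ p(s) × length(s) = 2.0000 bits


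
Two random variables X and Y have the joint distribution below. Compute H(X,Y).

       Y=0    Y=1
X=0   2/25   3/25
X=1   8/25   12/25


H(X,Y) = -Σ p(x,y) log₂ p(x,y)
  p(0,0)=2/25: -0.0800 × log₂(0.0800) = 0.2915
  p(0,1)=3/25: -0.1200 × log₂(0.1200) = 0.3671
  p(1,0)=8/25: -0.3200 × log₂(0.3200) = 0.5260
  p(1,1)=12/25: -0.4800 × log₂(0.4800) = 0.5083
H(X,Y) = 1.6929 bits


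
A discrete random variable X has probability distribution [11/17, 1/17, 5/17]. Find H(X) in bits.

H(X) = -Σ p(x) log₂ p(x)
  -11/17 × log₂(11/17) = 0.4064
  -1/17 × log₂(1/17) = 0.2404
  -5/17 × log₂(5/17) = 0.5193
H(X) = 1.1661 bits


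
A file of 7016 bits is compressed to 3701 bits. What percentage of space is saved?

Space savings = (1 - Compressed/Original) × 100%
= (1 - 3701/7016) × 100%
= 47.25%


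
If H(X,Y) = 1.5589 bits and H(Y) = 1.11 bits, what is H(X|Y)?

Chain rule: H(X,Y) = H(X|Y) + H(Y)
H(X|Y) = H(X,Y) - H(Y) = 1.5589 - 1.11 = 0.4489 bits


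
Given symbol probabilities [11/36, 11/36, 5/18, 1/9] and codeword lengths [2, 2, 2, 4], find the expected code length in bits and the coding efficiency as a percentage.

Average length L = Σ p_i × l_i = 2.2222 bits
Entropy H = 1.9108 bits
Efficiency η = H/L × 100% = 85.99%


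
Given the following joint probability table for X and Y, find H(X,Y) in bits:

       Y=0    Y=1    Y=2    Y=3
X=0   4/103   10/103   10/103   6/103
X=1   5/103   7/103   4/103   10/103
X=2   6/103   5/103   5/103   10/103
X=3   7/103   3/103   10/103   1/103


H(X,Y) = -Σ p(x,y) log₂ p(x,y)
  p(0,0)=4/103: -0.0388 × log₂(0.0388) = 0.1820
  p(0,1)=10/103: -0.0971 × log₂(0.0971) = 0.3267
  p(0,2)=10/103: -0.0971 × log₂(0.0971) = 0.3267
  p(0,3)=6/103: -0.0583 × log₂(0.0583) = 0.2389
  p(1,0)=5/103: -0.0485 × log₂(0.0485) = 0.2119
  p(1,1)=7/103: -0.0680 × log₂(0.0680) = 0.2636
  p(1,2)=4/103: -0.0388 × log₂(0.0388) = 0.1820
  p(1,3)=10/103: -0.0971 × log₂(0.0971) = 0.3267
  p(2,0)=6/103: -0.0583 × log₂(0.0583) = 0.2389
  p(2,1)=5/103: -0.0485 × log₂(0.0485) = 0.2119
  p(2,2)=5/103: -0.0485 × log₂(0.0485) = 0.2119
  p(2,3)=10/103: -0.0971 × log₂(0.0971) = 0.3267
  p(3,0)=7/103: -0.0680 × log₂(0.0680) = 0.2636
  p(3,1)=3/103: -0.0291 × log₂(0.0291) = 0.1486
  p(3,2)=10/103: -0.0971 × log₂(0.0971) = 0.3267
  p(3,3)=1/103: -0.0097 × log₂(0.0097) = 0.0649
H(X,Y) = 3.8515 bits


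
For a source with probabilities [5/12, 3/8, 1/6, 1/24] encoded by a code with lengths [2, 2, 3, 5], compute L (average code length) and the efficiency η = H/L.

Average length L = Σ p_i × l_i = 2.2917 bits
Entropy H = 1.6788 bits
Efficiency η = H/L × 100% = 73.26%


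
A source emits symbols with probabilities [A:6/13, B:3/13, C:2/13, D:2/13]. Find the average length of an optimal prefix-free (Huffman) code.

Huffman tree construction:
Combine smallest probabilities repeatedly
Resulting codes:
  A: 0 (length 1)
  B: 10 (length 2)
  C: 110 (length 3)
  D: 111 (length 3)
Average length = Σ p(s) × length(s) = 1.8462 bits


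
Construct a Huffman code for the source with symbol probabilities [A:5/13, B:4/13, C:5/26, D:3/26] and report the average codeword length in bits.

Huffman tree construction:
Combine smallest probabilities repeatedly
Resulting codes:
  A: 0 (length 1)
  B: 10 (length 2)
  C: 111 (length 3)
  D: 110 (length 3)
Average length = Σ p(s) × length(s) = 1.9231 bits


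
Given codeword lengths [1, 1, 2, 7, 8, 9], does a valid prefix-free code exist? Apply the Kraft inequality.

Kraft inequality: Σ 2^(-l_i) ≤ 1 for prefix-free code
Calculating: 2^(-1) + 2^(-1) + 2^(-2) + 2^(-7) + 2^(-8) + 2^(-9)
= 0.5 + 0.5 + 0.25 + 0.0078125 + 0.00390625 + 0.001953125
= 1.2637
Since 1.2637 > 1, prefix-free code does not exist


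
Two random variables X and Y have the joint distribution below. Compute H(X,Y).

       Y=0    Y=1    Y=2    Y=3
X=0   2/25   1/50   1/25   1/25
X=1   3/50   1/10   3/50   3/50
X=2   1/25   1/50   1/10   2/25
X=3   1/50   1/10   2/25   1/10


H(X,Y) = -Σ p(x,y) log₂ p(x,y)
  p(0,0)=2/25: -0.0800 × log₂(0.0800) = 0.2915
  p(0,1)=1/50: -0.0200 × log₂(0.0200) = 0.1129
  p(0,2)=1/25: -0.0400 × log₂(0.0400) = 0.1858
  p(0,3)=1/25: -0.0400 × log₂(0.0400) = 0.1858
  p(1,0)=3/50: -0.0600 × log₂(0.0600) = 0.2435
  p(1,1)=1/10: -0.1000 × log₂(0.1000) = 0.3322
  p(1,2)=3/50: -0.0600 × log₂(0.0600) = 0.2435
  p(1,3)=3/50: -0.0600 × log₂(0.0600) = 0.2435
  p(2,0)=1/25: -0.0400 × log₂(0.0400) = 0.1858
  p(2,1)=1/50: -0.0200 × log₂(0.0200) = 0.1129
  p(2,2)=1/10: -0.1000 × log₂(0.1000) = 0.3322
  p(2,3)=2/25: -0.0800 × log₂(0.0800) = 0.2915
  p(3,0)=1/50: -0.0200 × log₂(0.0200) = 0.1129
  p(3,1)=1/10: -0.1000 × log₂(0.1000) = 0.3322
  p(3,2)=2/25: -0.0800 × log₂(0.0800) = 0.2915
  p(3,3)=1/10: -0.1000 × log₂(0.1000) = 0.3322
H(X,Y) = 3.8298 bits


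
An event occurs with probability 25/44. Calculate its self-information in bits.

Information content I(x) = -log₂(p(x))
I = -log₂(25/44) = -log₂(0.5682)
I = 0.8156 bits


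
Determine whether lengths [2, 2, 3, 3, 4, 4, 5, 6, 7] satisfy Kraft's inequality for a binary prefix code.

Kraft inequality: Σ 2^(-l_i) ≤ 1 for prefix-free code
Calculating: 2^(-2) + 2^(-2) + 2^(-3) + 2^(-3) + 2^(-4) + 2^(-4) + 2^(-5) + 2^(-6) + 2^(-7)
= 0.25 + 0.25 + 0.125 + 0.125 + 0.0625 + 0.0625 + 0.03125 + 0.015625 + 0.0078125
= 0.9297
Since 0.9297 ≤ 1, prefix-free code exists


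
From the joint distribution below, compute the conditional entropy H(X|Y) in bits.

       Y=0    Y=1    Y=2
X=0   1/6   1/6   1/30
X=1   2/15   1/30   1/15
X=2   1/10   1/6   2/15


H(X|Y) = Σ_y p(y) H(X|Y=y)
  p(Y=0) = 2/5, H(X|Y=0) = 1.5546
  p(Y=1) = 11/30, H(X|Y=1) = 1.3486
  p(Y=2) = 7/30, H(X|Y=2) = 1.3788
H(X|Y) = 0.4000×1.5546 + 0.3667×1.3486 + 0.2333×1.3788 = 1.4380 bits


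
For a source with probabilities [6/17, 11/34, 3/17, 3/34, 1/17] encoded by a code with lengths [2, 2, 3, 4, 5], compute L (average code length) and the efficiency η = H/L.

Average length L = Σ p_i × l_i = 2.5294 bits
Entropy H = 2.0481 bits
Efficiency η = H/L × 100% = 80.97%


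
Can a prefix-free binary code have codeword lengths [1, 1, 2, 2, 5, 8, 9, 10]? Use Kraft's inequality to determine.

Kraft inequality: Σ 2^(-l_i) ≤ 1 for prefix-free code
Calculating: 2^(-1) + 2^(-1) + 2^(-2) + 2^(-2) + 2^(-5) + 2^(-8) + 2^(-9) + 2^(-10)
= 0.5 + 0.5 + 0.25 + 0.25 + 0.03125 + 0.00390625 + 0.001953125 + 0.0009765625
= 1.5381
Since 1.5381 > 1, prefix-free code does not exist


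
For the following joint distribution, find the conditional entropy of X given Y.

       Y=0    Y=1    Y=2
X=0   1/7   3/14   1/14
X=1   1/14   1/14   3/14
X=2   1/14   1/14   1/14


H(X|Y) = Σ_y p(y) H(X|Y=y)
  p(Y=0) = 2/7, H(X|Y=0) = 1.5000
  p(Y=1) = 5/14, H(X|Y=1) = 1.3710
  p(Y=2) = 5/14, H(X|Y=2) = 1.3710
H(X|Y) = 0.2857×1.5000 + 0.3571×1.3710 + 0.3571×1.3710 = 1.4078 bits


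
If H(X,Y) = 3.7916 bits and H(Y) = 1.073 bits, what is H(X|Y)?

Chain rule: H(X,Y) = H(X|Y) + H(Y)
H(X|Y) = H(X,Y) - H(Y) = 3.7916 - 1.073 = 2.7186 bits


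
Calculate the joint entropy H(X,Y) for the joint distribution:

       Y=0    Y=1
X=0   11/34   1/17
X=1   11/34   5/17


H(X,Y) = -Σ p(x,y) log₂ p(x,y)
  p(0,0)=11/34: -0.3235 × log₂(0.3235) = 0.5267
  p(0,1)=1/17: -0.0588 × log₂(0.0588) = 0.2404
  p(1,0)=11/34: -0.3235 × log₂(0.3235) = 0.5267
  p(1,1)=5/17: -0.2941 × log₂(0.2941) = 0.5193
H(X,Y) = 1.8131 bits


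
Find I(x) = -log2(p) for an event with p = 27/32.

Information content I(x) = -log₂(p(x))
I = -log₂(27/32) = -log₂(0.8438)
I = 0.2451 bits


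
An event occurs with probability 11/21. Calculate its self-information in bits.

Information content I(x) = -log₂(p(x))
I = -log₂(11/21) = -log₂(0.5238)
I = 0.9329 bits


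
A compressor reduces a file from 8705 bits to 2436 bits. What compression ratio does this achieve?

Compression ratio = Original / Compressed
= 8705 / 2436 = 3.57:1


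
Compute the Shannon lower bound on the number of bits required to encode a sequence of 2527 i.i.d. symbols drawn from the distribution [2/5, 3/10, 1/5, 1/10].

Entropy H = 1.8464 bits/symbol
Minimum bits = H × n = 1.8464 × 2527
= 4665.95 bits


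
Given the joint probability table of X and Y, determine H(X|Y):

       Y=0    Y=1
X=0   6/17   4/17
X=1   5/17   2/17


H(X|Y) = Σ_y p(y) H(X|Y=y)
  p(Y=0) = 11/17, H(X|Y=0) = 0.9940
  p(Y=1) = 6/17, H(X|Y=1) = 0.9183
H(X|Y) = 0.6471×0.9940 + 0.3529×0.9183 = 0.9673 bits


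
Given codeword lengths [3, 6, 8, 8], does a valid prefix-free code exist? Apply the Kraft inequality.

Kraft inequality: Σ 2^(-l_i) ≤ 1 for prefix-free code
Calculating: 2^(-3) + 2^(-6) + 2^(-8) + 2^(-8)
= 0.125 + 0.015625 + 0.00390625 + 0.00390625
= 0.1484
Since 0.1484 ≤ 1, prefix-free code exists


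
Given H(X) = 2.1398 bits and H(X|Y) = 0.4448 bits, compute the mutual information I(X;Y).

I(X;Y) = H(X) - H(X|Y)
I(X;Y) = 2.1398 - 0.4448 = 1.695 bits


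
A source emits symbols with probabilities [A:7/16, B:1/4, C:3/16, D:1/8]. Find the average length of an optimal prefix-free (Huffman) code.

Huffman tree construction:
Combine smallest probabilities repeatedly
Resulting codes:
  A: 0 (length 1)
  B: 10 (length 2)
  C: 111 (length 3)
  D: 110 (length 3)
Average length = Σ p(s) × length(s) = 1.8750 bits


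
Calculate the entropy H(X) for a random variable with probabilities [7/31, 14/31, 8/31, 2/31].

H(X) = -Σ p(x) log₂ p(x)
  -7/31 × log₂(7/31) = 0.4848
  -14/31 × log₂(14/31) = 0.5179
  -8/31 × log₂(8/31) = 0.5043
  -2/31 × log₂(2/31) = 0.2551
H(X) = 1.7621 bits


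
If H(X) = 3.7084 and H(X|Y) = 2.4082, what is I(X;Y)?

I(X;Y) = H(X) - H(X|Y)
I(X;Y) = 3.7084 - 2.4082 = 1.3002 bits


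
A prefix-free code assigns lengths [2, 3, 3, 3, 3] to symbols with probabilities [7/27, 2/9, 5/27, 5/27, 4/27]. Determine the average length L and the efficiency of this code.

Average length L = Σ p_i × l_i = 2.7407 bits
Entropy H = 2.2963 bits
Efficiency η = H/L × 100% = 83.79%


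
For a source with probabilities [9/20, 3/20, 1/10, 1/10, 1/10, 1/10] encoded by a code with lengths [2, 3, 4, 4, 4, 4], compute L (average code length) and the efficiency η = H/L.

Average length L = Σ p_i × l_i = 2.9500 bits
Entropy H = 2.2577 bits
Efficiency η = H/L × 100% = 76.53%


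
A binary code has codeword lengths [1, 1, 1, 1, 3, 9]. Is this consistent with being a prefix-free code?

Kraft inequality: Σ 2^(-l_i) ≤ 1 for prefix-free code
Calculating: 2^(-1) + 2^(-1) + 2^(-1) + 2^(-1) + 2^(-3) + 2^(-9)
= 0.5 + 0.5 + 0.5 + 0.5 + 0.125 + 0.001953125
= 2.1270
Since 2.1270 > 1, prefix-free code does not exist


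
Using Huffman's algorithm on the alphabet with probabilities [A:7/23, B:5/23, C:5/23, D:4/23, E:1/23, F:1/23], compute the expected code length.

Huffman tree construction:
Combine smallest probabilities repeatedly
Resulting codes:
  A: 11 (length 2)
  B: 00 (length 2)
  C: 01 (length 2)
  D: 101 (length 3)
  E: 1000 (length 4)
  F: 1001 (length 4)
Average length = Σ p(s) × length(s) = 2.3478 bits


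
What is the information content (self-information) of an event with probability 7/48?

Information content I(x) = -log₂(p(x))
I = -log₂(7/48) = -log₂(0.1458)
I = 2.7776 bits


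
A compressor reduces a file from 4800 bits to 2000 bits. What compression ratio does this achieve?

Compression ratio = Original / Compressed
= 4800 / 2000 = 2.40:1


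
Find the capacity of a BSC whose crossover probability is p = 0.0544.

For BSC with error probability p:
C = 1 - H(p) where H(p) is binary entropy
H(0.0544) = -0.0544 × log₂(0.0544) - 0.9456 × log₂(0.9456)
H(p) = 0.3048
C = 1 - 0.3048 = 0.6952 bits/use


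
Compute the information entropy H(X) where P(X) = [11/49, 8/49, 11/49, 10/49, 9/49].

H(X) = -Σ p(x) log₂ p(x)
  -11/49 × log₂(11/49) = 0.4838
  -8/49 × log₂(8/49) = 0.4269
  -11/49 × log₂(11/49) = 0.4838
  -10/49 × log₂(10/49) = 0.4679
  -9/49 × log₂(9/49) = 0.4490
H(X) = 2.3115 bits


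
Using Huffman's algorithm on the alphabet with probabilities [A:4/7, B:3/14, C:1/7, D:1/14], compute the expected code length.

Huffman tree construction:
Combine smallest probabilities repeatedly
Resulting codes:
  A: 1 (length 1)
  B: 00 (length 2)
  C: 011 (length 3)
  D: 010 (length 3)
Average length = Σ p(s) × length(s) = 1.6429 bits


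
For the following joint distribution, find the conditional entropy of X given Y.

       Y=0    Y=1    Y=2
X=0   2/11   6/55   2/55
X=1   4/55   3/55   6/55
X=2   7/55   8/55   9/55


H(X|Y) = Σ_y p(y) H(X|Y=y)
  p(Y=0) = 21/55, H(X|Y=0) = 1.4937
  p(Y=1) = 17/55, H(X|Y=1) = 1.4837
  p(Y=2) = 17/55, H(X|Y=2) = 1.3793
H(X|Y) = 0.3818×1.4937 + 0.3091×1.4837 + 0.3091×1.3793 = 1.4552 bits


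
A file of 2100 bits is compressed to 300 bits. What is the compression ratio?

Compression ratio = Original / Compressed
= 2100 / 300 = 7.00:1


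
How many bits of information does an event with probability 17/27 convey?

Information content I(x) = -log₂(p(x))
I = -log₂(17/27) = -log₂(0.6296)
I = 0.6674 bits


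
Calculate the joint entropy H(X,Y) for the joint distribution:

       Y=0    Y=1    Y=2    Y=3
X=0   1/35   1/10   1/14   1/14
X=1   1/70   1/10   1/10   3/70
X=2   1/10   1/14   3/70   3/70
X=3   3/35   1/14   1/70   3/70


H(X,Y) = -Σ p(x,y) log₂ p(x,y)
  p(0,0)=1/35: -0.0286 × log₂(0.0286) = 0.1466
  p(0,1)=1/10: -0.1000 × log₂(0.1000) = 0.3322
  p(0,2)=1/14: -0.0714 × log₂(0.0714) = 0.2720
  p(0,3)=1/14: -0.0714 × log₂(0.0714) = 0.2720
  p(1,0)=1/70: -0.0143 × log₂(0.0143) = 0.0876
  p(1,1)=1/10: -0.1000 × log₂(0.1000) = 0.3322
  p(1,2)=1/10: -0.1000 × log₂(0.1000) = 0.3322
  p(1,3)=3/70: -0.0429 × log₂(0.0429) = 0.1948
  p(2,0)=1/10: -0.1000 × log₂(0.1000) = 0.3322
  p(2,1)=1/14: -0.0714 × log₂(0.0714) = 0.2720
  p(2,2)=3/70: -0.0429 × log₂(0.0429) = 0.1948
  p(2,3)=3/70: -0.0429 × log₂(0.0429) = 0.1948
  p(3,0)=3/35: -0.0857 × log₂(0.0857) = 0.3038
  p(3,1)=1/14: -0.0714 × log₂(0.0714) = 0.2720
  p(3,2)=1/70: -0.0143 × log₂(0.0143) = 0.0876
  p(3,3)=3/70: -0.0429 × log₂(0.0429) = 0.1948
H(X,Y) = 3.8211 bits


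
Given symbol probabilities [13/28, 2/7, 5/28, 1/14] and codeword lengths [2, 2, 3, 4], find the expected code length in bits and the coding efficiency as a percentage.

Average length L = Σ p_i × l_i = 2.3214 bits
Entropy H = 1.7461 bits
Efficiency η = H/L × 100% = 75.22%


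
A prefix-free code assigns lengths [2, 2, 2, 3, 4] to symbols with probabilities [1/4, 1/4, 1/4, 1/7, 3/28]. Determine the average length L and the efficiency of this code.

Average length L = Σ p_i × l_i = 2.3571 bits
Entropy H = 2.2463 bits
Efficiency η = H/L × 100% = 95.30%


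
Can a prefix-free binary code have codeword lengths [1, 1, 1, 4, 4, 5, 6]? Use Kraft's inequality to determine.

Kraft inequality: Σ 2^(-l_i) ≤ 1 for prefix-free code
Calculating: 2^(-1) + 2^(-1) + 2^(-1) + 2^(-4) + 2^(-4) + 2^(-5) + 2^(-6)
= 0.5 + 0.5 + 0.5 + 0.0625 + 0.0625 + 0.03125 + 0.015625
= 1.6719
Since 1.6719 > 1, prefix-free code does not exist


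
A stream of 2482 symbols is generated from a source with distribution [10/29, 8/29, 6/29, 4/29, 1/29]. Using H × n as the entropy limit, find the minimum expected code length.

Entropy H = 2.0742 bits/symbol
Minimum bits = H × n = 2.0742 × 2482
= 5148.22 bits


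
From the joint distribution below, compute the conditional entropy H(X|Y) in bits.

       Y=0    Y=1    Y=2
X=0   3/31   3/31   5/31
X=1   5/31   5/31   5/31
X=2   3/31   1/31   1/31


H(X|Y) = Σ_y p(y) H(X|Y=y)
  p(Y=0) = 11/31, H(X|Y=0) = 1.5395
  p(Y=1) = 9/31, H(X|Y=1) = 1.3516
  p(Y=2) = 11/31, H(X|Y=2) = 1.3486
H(X|Y) = 0.3548×1.5395 + 0.2903×1.3516 + 0.3548×1.3486 = 1.4172 bits


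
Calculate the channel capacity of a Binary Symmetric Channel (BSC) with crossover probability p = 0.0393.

For BSC with error probability p:
C = 1 - H(p) where H(p) is binary entropy
H(0.0393) = -0.0393 × log₂(0.0393) - 0.9607 × log₂(0.9607)
H(p) = 0.2391
C = 1 - 0.2391 = 0.7609 bits/use


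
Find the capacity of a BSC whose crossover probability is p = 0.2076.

For BSC with error probability p:
C = 1 - H(p) where H(p) is binary entropy
H(0.2076) = -0.2076 × log₂(0.2076) - 0.7924 × log₂(0.7924)
H(p) = 0.7369
C = 1 - 0.7369 = 0.2631 bits/use


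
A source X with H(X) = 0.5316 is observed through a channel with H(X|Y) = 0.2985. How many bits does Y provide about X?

I(X;Y) = H(X) - H(X|Y)
I(X;Y) = 0.5316 - 0.2985 = 0.2331 bits


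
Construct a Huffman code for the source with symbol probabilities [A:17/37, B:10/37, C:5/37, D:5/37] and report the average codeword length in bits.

Huffman tree construction:
Combine smallest probabilities repeatedly
Resulting codes:
  A: 0 (length 1)
  B: 10 (length 2)
  C: 110 (length 3)
  D: 111 (length 3)
Average length = Σ p(s) × length(s) = 1.8108 bits


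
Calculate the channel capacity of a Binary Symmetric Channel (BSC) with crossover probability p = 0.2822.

For BSC with error probability p:
C = 1 - H(p) where H(p) is binary entropy
H(0.2822) = -0.2822 × log₂(0.2822) - 0.7178 × log₂(0.7178)
H(p) = 0.8584
C = 1 - 0.8584 = 0.1416 bits/use


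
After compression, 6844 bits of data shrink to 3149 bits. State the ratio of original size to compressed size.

Compression ratio = Original / Compressed
= 6844 / 3149 = 2.17:1


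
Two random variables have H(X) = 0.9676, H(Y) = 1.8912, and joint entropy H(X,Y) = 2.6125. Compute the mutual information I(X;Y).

I(X;Y) = H(X) + H(Y) - H(X,Y)
I(X;Y) = 0.9676 + 1.8912 - 2.6125 = 0.2463 bits


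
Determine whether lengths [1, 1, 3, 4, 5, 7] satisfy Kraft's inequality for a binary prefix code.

Kraft inequality: Σ 2^(-l_i) ≤ 1 for prefix-free code
Calculating: 2^(-1) + 2^(-1) + 2^(-3) + 2^(-4) + 2^(-5) + 2^(-7)
= 0.5 + 0.5 + 0.125 + 0.0625 + 0.03125 + 0.0078125
= 1.2266
Since 1.2266 > 1, prefix-free code does not exist


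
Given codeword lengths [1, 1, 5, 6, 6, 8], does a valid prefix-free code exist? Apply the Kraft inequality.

Kraft inequality: Σ 2^(-l_i) ≤ 1 for prefix-free code
Calculating: 2^(-1) + 2^(-1) + 2^(-5) + 2^(-6) + 2^(-6) + 2^(-8)
= 0.5 + 0.5 + 0.03125 + 0.015625 + 0.015625 + 0.00390625
= 1.0664
Since 1.0664 > 1, prefix-free code does not exist


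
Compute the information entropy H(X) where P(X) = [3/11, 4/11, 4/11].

H(X) = -Σ p(x) log₂ p(x)
  -3/11 × log₂(3/11) = 0.5112
  -4/11 × log₂(4/11) = 0.5307
  -4/11 × log₂(4/11) = 0.5307
H(X) = 1.5726 bits


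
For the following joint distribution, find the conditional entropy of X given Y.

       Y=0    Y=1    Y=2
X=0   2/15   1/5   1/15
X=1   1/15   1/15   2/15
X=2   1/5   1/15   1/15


H(X|Y) = Σ_y p(y) H(X|Y=y)
  p(Y=0) = 2/5, H(X|Y=0) = 1.4591
  p(Y=1) = 1/3, H(X|Y=1) = 1.3710
  p(Y=2) = 4/15, H(X|Y=2) = 1.5000
H(X|Y) = 0.4000×1.4591 + 0.3333×1.3710 + 0.2667×1.5000 = 1.4406 bits


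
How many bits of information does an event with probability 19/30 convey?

Information content I(x) = -log₂(p(x))
I = -log₂(19/30) = -log₂(0.6333)
I = 0.6590 bits
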